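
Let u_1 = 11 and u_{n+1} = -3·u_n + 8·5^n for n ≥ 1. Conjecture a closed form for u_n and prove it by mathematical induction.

u_n = -2(-3)^n + 5^n

Computing the first terms: u_1 = 11, u_2 = 7, u_3 = 179. This suggests u_n = -2(-3)^n + 5^n.
Base step (n = 1): the formula gives 11 = 11 = u_1.
For the inductive step, assume it holds for an arbitrary m ≥ 1, so u_m = -2(-3)^m + 5^m.
Then u_{m+1} = -3·u_m + 8·5^m = -3·(-2(-3)^m + 5^m) + 8·5^m = -2(-3)^(m + 1) + 5^(m + 1),
which is the claimed formula at n = m+1.
By the principle of mathematical induction, the result holds for all n ≥ 1.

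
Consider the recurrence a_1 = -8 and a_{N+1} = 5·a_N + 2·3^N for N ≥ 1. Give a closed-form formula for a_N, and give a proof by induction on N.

a_N = -3^N - 5^N

Computing the first terms: a_1 = -8, a_2 = -34, a_3 = -152. This suggests a_N = -3^N - 5^N.
Base case (N = 1): the formula gives -8 = -8 = a_1.
For the inductive step, assume it holds for an arbitrary k ≥ 1, so a_k = -3^k - 5^k.
Then a_{k+1} = 5·a_k + 2·3^k = 5·(-3^k - 5^k) + 2·3^k = -3^(k + 1) - 5^(k + 1),
which is the claimed formula at N = k+1.
Hence, by induction on N, the claim holds for every N ≥ 1.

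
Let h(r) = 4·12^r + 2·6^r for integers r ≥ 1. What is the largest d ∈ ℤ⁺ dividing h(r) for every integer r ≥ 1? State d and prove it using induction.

d = 12

Computing the first values: h(1) = 60 and h(2) = 648; gcd(60, 648) = 12, so d ≤ 12.
We prove 12 | 4·12^r + 2·6^r for all r ≥ 1 by induction on r.
Base step (r = 1): h(1) = 60 = 12·(5), so 12 | h(1).
For the inductive step, assume it holds for an arbitrary k ≥ 1, i.e. 12 | h(k). Then
h(k+1) − 12·h(k) = (4·12^(k+1) + 2·6^(k+1)) − 12·(4·12^k + 2·6^k) = (2)·6^k·(6 − 12) = (-12)·6^k. Since 12 | h(k) by the inductive hypothesis, 12 | 12·h(k); and 12 | -12 since -12 = 12·-1. Therefore 12 | h(k+1).
By the principle of mathematical induction, the result holds for all r ≥ 1.
Therefore the largest such d is 12.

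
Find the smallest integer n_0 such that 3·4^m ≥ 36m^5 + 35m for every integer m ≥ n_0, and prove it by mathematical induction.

At m = 10: 3145728 < 3600350, so the inequality fails and n_0 ≥ 11. We prove 3·4^m ≥ 36m^5 + 35m for all m ≥ 11.
For the base case m = 11: 3·4^m = 12582912 and 36m^5 + 35m = 5798221, so 12582912 ≥ 5798221.
For the inductive step, assume it holds for an arbitrary j ≥ 11, so 3·4^j ≥ 36j^5 + 35j.
Then 3·4^(j + 1) = 4·(3·4^j) ≥ 4·(36j^5 + 35j).
Also, for j ≥ 11 we have 4·(36j^5 + 35j) ≥ 36(j+1)^5 + 35(j+1), since 4·(36j^5 + 35j) − (36(j+1)^5 + 35(j+1)) = 108j^5 - 180j^4 - 360j^3 - 360j^2 - 75j - 71, which is nonnegative for all j ≥ 11.
Combining, 3·4^(j + 1) ≥ 36(j+1)^5 + 35(j+1).
Hence, by induction on m, the claim holds for every m ≥ 11.
Hence the smallest such n_0 is 11.

n_0 = 11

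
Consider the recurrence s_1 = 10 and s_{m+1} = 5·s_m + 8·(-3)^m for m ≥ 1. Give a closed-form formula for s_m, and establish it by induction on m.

s_m = -(-3)^m + 7·5^(m - 1)

Computing the first terms: s_1 = 10, s_2 = 26, s_3 = 202. This suggests s_m = -(-3)^m + 7·5^(m - 1).
When m = 1: the formula gives 10 = 10 = s_1.
For the inductive step, assume it holds for an arbitrary k ≥ 1, so s_k = -(-3)^k + 7·5^(k - 1).
Then s_{k+1} = 5·s_k + 8·(-3)^k = 5·(-(-3)^k + 7·5^(k - 1)) + 8·(-3)^k = -(-3)^(k + 1) + 7·5^k = -(-3)^(k+1) + 7·5^((k+1) - 1),
which is the claimed formula at m = k+1.
By the principle of mathematical induction, the result holds for all m ≥ 1.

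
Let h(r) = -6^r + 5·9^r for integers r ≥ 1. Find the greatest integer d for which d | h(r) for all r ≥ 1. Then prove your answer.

Computing the first values: h(1) = 39 and h(2) = 369; gcd(39, 369) = 3, so d ≤ 3.
We prove 3 | -6^r + 5·9^r for all r ≥ 1 by induction on r.
Base case (r = 1): h(1) = 39 = 3·(13), so 3 | h(1).
Inductive step: assume the claim holds for r = i, i.e. 3 | h(i). Then
h(i+1) − 9·h(i) = (-6^(i+1) + 5·9^(i+1)) − 9·(-6^i + 5·9^i) = (-1)·6^i·(6 − 9) = (3)·6^i. Since 3 | h(i) by the inductive hypothesis, 3 | 9·h(i); and 3 | 3 since 3 = 3·1. Therefore 3 | h(i+1).
By induction, the statement is established for all r ≥ 1.
Therefore the largest such d is 3.

d = 3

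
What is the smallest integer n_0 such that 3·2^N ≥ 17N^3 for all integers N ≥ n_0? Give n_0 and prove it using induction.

At N = 13: 24576 < 37349, so the inequality fails and n_0 ≥ 14. We prove 3·2^N ≥ 17N^3 for all N ≥ 14.
For the base case N = 14: 3·2^N = 49152 and 17N^3 = 46648, so 49152 ≥ 46648.
Inductive step: assume the claim holds for N = k, so 3·2^k ≥ 17k^3.
Then 3·2^(k + 1) = 2·(3·2^k) ≥ 2·(17k^3).
Also, for k ≥ 14 we have 2·(17k^3) ≥ 17(k+1)^3, since 2 ≥ (1 + 1/k)^3 for all k ≥ 14.
Combining, 3·2^(k + 1) ≥ 17(k+1)^3.
By the principle of mathematical induction, the result holds for all N ≥ 14.
Hence the smallest such n_0 is 14.

n_0 = 14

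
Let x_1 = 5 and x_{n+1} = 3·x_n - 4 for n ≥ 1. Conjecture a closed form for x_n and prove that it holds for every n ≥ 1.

x_n = 3^n + 2

Computing the first terms: x_1 = 5, x_2 = 11, x_3 = 29. This suggests x_n = 3^n + 2.
For the base case n = 1: the formula gives 5 = 5 = x_1.
Suppose the result is true for n = m, so x_m = 3^m + 2.
Then x_{m+1} = 3·x_m - 4 = 3·(3^m + 2) - 4 = 3^(m + 1) + 2,
which is the claimed formula at n = m+1.
By the principle of mathematical induction, the result holds for all n ≥ 1.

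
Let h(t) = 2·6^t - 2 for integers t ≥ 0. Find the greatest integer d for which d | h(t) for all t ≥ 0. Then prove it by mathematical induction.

d = 10

Computing the first values: h(0) = 0 and h(1) = 10; gcd(0, 10) = 10, so d ≤ 10.
We prove 10 | 2·6^t - 2 for all t ≥ 0 by induction on t.
When t = 0: h(0) = 0 = 10·(0), so 10 | h(0).
Suppose the result is true for t = p, i.e. 10 | h(p). Then
h(p+1) = 2·6^(p+1) - 2 = 6·(2·6^p - 2) + 10 = 6·h(p) + 10. The first term is divisible by 10 by the inductive hypothesis, and 10 is divisible by 10. Hence 10 | h(p+1).
By the principle of mathematical induction, the result holds for all t ≥ 0.
Therefore the largest such d is 10.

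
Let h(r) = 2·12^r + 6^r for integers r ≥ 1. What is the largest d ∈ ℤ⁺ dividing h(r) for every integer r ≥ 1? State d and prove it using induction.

Computing the first values: h(1) = 30 and h(2) = 324; gcd(30, 324) = 6, so d ≤ 6.
We prove 6 | 2·12^r + 6^r for all r ≥ 1 by induction on r.
Base case (r = 1): h(1) = 30 = 6·(5), so 6 | h(1).
Inductive step: suppose the statement holds for some j ≥ 1, i.e. 6 | h(j). Then
h(j+1) − 12·h(j) = (2·12^(j+1) + 6^(j+1)) − 12·(2·12^j + 6^j) = (1)·6^j·(6 − 12) = (-6)·6^j. Since 6 | h(j) by the inductive hypothesis, 6 | 12·h(j); and 6 | -6 since -6 = 6·-1. Therefore 6 | h(j+1).
This completes the induction.
Therefore the largest such d is 6.

d = 6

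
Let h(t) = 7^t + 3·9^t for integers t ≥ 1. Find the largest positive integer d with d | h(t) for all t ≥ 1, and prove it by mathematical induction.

d = 2

Computing the first values: h(1) = 34 and h(2) = 292; gcd(34, 292) = 2, so d ≤ 2.
We prove 2 | 7^t + 3·9^t for all t ≥ 1 by induction on t.
For the base case t = 1: h(1) = 34 = 2·(17), so 2 | h(1).
For the inductive step, assume it holds for an arbitrary i ≥ 1, i.e. 2 | h(i). Then
h(i+1) − 9·h(i) = (7^(i+1) + 3·9^(i+1)) − 9·(7^i + 3·9^i) = (1)·7^i·(7 − 9) = (-2)·7^i. Since 2 | h(i) by the inductive hypothesis, 2 | 9·h(i); and 2 | -2 since -2 = 2·-1. Therefore 2 | h(i+1).
This completes the induction.
Therefore the largest such d is 2.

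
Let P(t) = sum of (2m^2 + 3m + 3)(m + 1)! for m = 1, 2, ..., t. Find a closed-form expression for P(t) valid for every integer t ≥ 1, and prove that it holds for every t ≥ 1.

We claim P(t) = (2t + 1)(t + 2)! - 2 for all t ≥ 1.
When t = 1: P(1) = 16, and the closed form gives 16. They agree.
Inductive step: assume the claim holds for t = m, so P(m) = (2m + 1)(m + 2)! - 2.
Then P(m+1) = P(m) + ((2m^2 + 7m + 8)(m + 2)!) = ((2m + 1)(m + 2)! - 2) + ((2m^2 + 7m + 8)(m + 2)!).
Simplifying, P(m+1) = (2(m+1) + 1)((m+1) + 2)! - 2,
which is the closed form with t = m+1.
By induction, the statement is established for all t ≥ 1.

P(t) = (2t + 1)(t + 2)! - 2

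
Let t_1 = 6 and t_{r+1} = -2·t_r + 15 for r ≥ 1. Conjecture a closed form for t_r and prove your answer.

t_r = (-2)^(r - 1) + 5

Computing the first terms: t_1 = 6, t_2 = 3, t_3 = 9. This suggests t_r = (-2)^(r - 1) + 5.
Base case (r = 1): the formula gives 6 = 6 = t_1.
Inductive step: suppose the statement holds for some m ≥ 1, so t_m = (-2)^(m - 1) + 5.
Then t_{m+1} = -2·t_m + 15 = -2·((-2)^(m - 1) + 5) + 15 = (-2)^m + 5 = (-2)^((m+1) - 1) + 5,
which is the claimed formula at r = m+1.
By the principle of mathematical induction, the result holds for all r ≥ 1.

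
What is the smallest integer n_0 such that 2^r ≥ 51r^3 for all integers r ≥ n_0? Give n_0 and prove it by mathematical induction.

At r = 18: 262144 < 297432, so the inequality fails and n_0 ≥ 19. We prove 2^r ≥ 51r^3 for all r ≥ 19.
Base step (r = 19): 2^r = 524288 and 51r^3 = 349809, so 524288 ≥ 349809.
Inductive step: assume the claim holds for r = i, so 2^i ≥ 51i^3.
Then 2^(i + 1) = 2·(2^i) ≥ 2·(51i^3).
Also, for i ≥ 19 we have 2·(51i^3) ≥ 51(i+1)^3, since 2 ≥ (1 + 1/i)^3 for all i ≥ 19.
Combining, 2^(i + 1) ≥ 51(i+1)^3.
By induction, the statement is established for all r ≥ 19.
Hence the smallest such n_0 is 19.

n_0 = 19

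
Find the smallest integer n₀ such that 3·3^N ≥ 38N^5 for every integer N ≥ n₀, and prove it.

At N = 14: 14348907 < 20437312, so the inequality fails and n₀ ≥ 15. We prove 3·3^N ≥ 38N^5 for all N ≥ 15.
For the base case N = 15: 3·3^N = 43046721 and 38N^5 = 28856250, so 43046721 ≥ 28856250.
For the inductive step, assume it holds for an arbitrary i ≥ 15, so 3·3^i ≥ 38i^5.
Then 3·3^(i + 1) = 3·(3·3^i) ≥ 3·(38i^5).
Also, for i ≥ 15 we have 3·(38i^5) ≥ 38(i+1)^5, since 3 ≥ (1 + 1/i)^5 for all i ≥ 15.
Combining, 3·3^(i + 1) ≥ 38(i+1)^5.
By the principle of mathematical induction, the result holds for all N ≥ 15.
Hence the smallest such n₀ is 15.

n₀ = 15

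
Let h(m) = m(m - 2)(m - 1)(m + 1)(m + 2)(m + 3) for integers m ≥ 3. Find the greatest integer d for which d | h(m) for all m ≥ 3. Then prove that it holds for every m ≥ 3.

Computing the first values: h(3) = 720 and h(4) = 5040; gcd(720, 5040) = 720, so d ≤ 720.
We prove 720 | m(m - 2)(m - 1)(m + 1)(m + 2)(m + 3) for all m ≥ 3 by induction on m.
Base step (m = 3): h(3) = 720 = 720·(1), so 720 | h(3).
Suppose the result is true for m = j, i.e. 720 | h(j). Then
h(j+1) − h(j) = (j-1)·j·(j+1)·(j+2)·(j+3)·(j+4) − (j-2)·(j-1)·j·(j+1)·(j+2)·(j+3) = (j-1)·j·(j+1)·(j+2)·(j+3)·[(j+4) − (j-2)] = 6·(j-1)·j·(j+1)·(j+2)·(j+3). The product of 5 consecutive integers is divisible by (5)! = 120, so h(j+1) − h(j) is divisible by 6·120 = 720. By the inductive hypothesis 720 | h(j), hence 720 | h(j+1).
By the principle of mathematical induction, the result holds for all m ≥ 3.
Therefore the largest such d is 720.

d = 720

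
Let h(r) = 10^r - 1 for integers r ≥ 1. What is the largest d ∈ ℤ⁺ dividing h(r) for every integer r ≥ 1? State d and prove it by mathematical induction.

d = 9

Computing the first values: h(1) = 9 and h(2) = 99; gcd(9, 99) = 9, so d ≤ 9.
We prove 9 | 10^r - 1 for all r ≥ 1 by induction on r.
Base case (r = 1): h(1) = 9 = 9·(1), so 9 | h(1).
Inductive step: suppose the statement holds for some j ≥ 1, i.e. 9 | h(j). Then
10^{j+1} − 1^{j+1} = 10·10^j − 1·1^j = 10·(10^j − 1^j) + (9)·1^j. The first term is divisible by 9 by the inductive hypothesis, and the second term (9)·1^j is divisible by 9 since 9 | 9. Hence 9 | h(j+1).
This completes the induction.
Therefore the largest such d is 9.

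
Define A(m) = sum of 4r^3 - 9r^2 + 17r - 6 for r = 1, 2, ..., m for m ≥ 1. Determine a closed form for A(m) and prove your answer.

We claim A(m) = m(m^3 - m^2 + 5m + 1) for all m ≥ 1.
Base step (m = 1): A(1) = 6, and the closed form gives 6. They agree.
Inductive step: suppose the statement holds for some r ≥ 1, so A(r) = r(r^3 - r^2 + 5r + 1).
Then A(r+1) = A(r) + (4r^3 + 3r^2 + 11r + 6) = (r(r^3 - r^2 + 5r + 1)) + (4r^3 + 3r^2 + 11r + 6).
Simplifying, A(r+1) = (r + 1)(r^3 + 2r^2 + 6r + 6) = (r+1)((r+1)^3 - (r+1)^2 + 5(r+1) + 1),
which is the closed form with m = r+1.
Hence, by induction on m, the claim holds for every m ≥ 1.

A(m) = m(m^3 - m^2 + 5m + 1)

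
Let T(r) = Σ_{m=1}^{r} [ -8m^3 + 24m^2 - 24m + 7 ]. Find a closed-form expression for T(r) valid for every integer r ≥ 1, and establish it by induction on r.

T(r) = -r(2r^3 - 4r^2 + 2r + 1)

We claim T(r) = -r(2r^3 - 4r^2 + 2r + 1) for all r ≥ 1.
Base step (r = 1): T(1) = -1, and the closed form gives -1. They agree.
For the inductive step, assume it holds for an arbitrary m ≥ 1, so T(m) = m(-2m^3 + 4m^2 - 2m - 1).
Then T(m+1) = T(m) + (-8m^3 - 1) = (m(-2m^3 + 4m^2 - 2m - 1)) + (-8m^3 - 1).
Simplifying, T(m+1) = -(m + 1)(2m^3 + 2m^2 + 1) = -(m+1)(2(m+1)^3 - 4(m+1)^2 + 2(m+1) + 1),
which is the closed form with r = m+1.
Hence, by induction on r, the claim holds for every r ≥ 1.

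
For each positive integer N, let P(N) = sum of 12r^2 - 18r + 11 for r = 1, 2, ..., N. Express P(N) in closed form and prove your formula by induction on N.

P(N) = N(4N^2 - 3N + 4)

We claim P(N) = N(4N^2 - 3N + 4) for all N ≥ 1.
Base step (N = 1): P(1) = 5, and the closed form gives 5. They agree.
Inductive step: suppose the statement holds for some r ≥ 1, so P(r) = r(4r^2 - 3r + 4).
Then P(r+1) = P(r) + (12r^2 + 6r + 5) = (r(4r^2 - 3r + 4)) + (12r^2 + 6r + 5).
Simplifying, P(r+1) = (r + 1)(4r^2 + 5r + 5) = (r+1)(4(r+1)^2 - 3(r+1) + 4),
which is the closed form with N = r+1.
By the principle of mathematical induction, the result holds for all N ≥ 1.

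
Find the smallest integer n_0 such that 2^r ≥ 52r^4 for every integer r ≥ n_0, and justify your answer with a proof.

At r = 24: 16777216 < 17252352, so the inequality fails and n_0 ≥ 25. We prove 2^r ≥ 52r^4 for all r ≥ 25.
For the base case r = 25: 2^r = 33554432 and 52r^4 = 20312500, so 33554432 ≥ 20312500.
Inductive step: assume the claim holds for r = j, so 2^j ≥ 52j^4.
Then 2^(j + 1) = 2·(2^j) ≥ 2·(52j^4).
Also, for j ≥ 25 we have 2·(52j^4) ≥ 52(j+1)^4, since 2 ≥ (1 + 1/j)^4 for all j ≥ 25.
Combining, 2^(j + 1) ≥ 52(j+1)^4.
Hence, by induction on r, the claim holds for every r ≥ 25.
Hence the smallest such n_0 is 25.

n_0 = 25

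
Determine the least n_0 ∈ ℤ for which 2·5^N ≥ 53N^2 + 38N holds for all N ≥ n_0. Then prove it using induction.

n_0 = 4

At N = 3: 250 < 591, so the inequality fails and n_0 ≥ 4. We prove 2·5^N ≥ 53N^2 + 38N for all N ≥ 4.
Base case (N = 4): 2·5^N = 1250 and 53N^2 + 38N = 1000, so 1250 ≥ 1000.
Inductive step: suppose the statement holds for some i ≥ 4, so 2·5^i ≥ 53i^2 + 38i.
Then 2·5^(i + 1) = 5·(2·5^i) ≥ 5·(53i^2 + 38i).
Also, for i ≥ 4 we have 5·(53i^2 + 38i) ≥ 53(i+1)^2 + 38(i+1), since 5·(53i^2 + 38i) − (53(i+1)^2 + 38(i+1)) = 212i^2 + 46i - 91, which is nonnegative for all i ≥ 4.
Combining, 2·5^(i + 1) ≥ 53(i+1)^2 + 38(i+1).
By the principle of mathematical induction, the result holds for all N ≥ 4.
Hence the smallest such n_0 is 4.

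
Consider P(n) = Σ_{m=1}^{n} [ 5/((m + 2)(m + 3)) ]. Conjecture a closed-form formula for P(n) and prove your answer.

We claim P(n) = 5n/(3(n + 3)) for all n ≥ 1.
Base step (n = 1): P(1) = 5/12, and the closed form gives 5/12. They agree.
Inductive step: suppose the statement holds for some m ≥ 1, so P(m) = 5m/(3(m + 3)).
Then P(m+1) = P(m) + (5/((m + 3)(m + 4))) = (5m/(3(m + 3))) + (5/((m + 3)(m + 4))).
Simplifying, P(m+1) = 5(m + 1)/(3(m + 4)) = 5(m+1)/(3((m+1) + 3)),
which is the closed form with n = m+1.
Hence, by induction on n, the claim holds for every n ≥ 1.

P(n) = 5n/(3(n + 3))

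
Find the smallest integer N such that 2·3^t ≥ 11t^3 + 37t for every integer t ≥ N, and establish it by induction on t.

N = 7

At t = 6: 1458 < 2598, so the inequality fails and N ≥ 7. We prove 2·3^t ≥ 11t^3 + 37t for all t ≥ 7.
For the base case t = 7: 2·3^t = 4374 and 11t^3 + 37t = 4032, so 4374 ≥ 4032.
Suppose the result is true for t = r, so 2·3^r ≥ 11r^3 + 37r.
Then 2·3^(r + 1) = 3·(2·3^r) ≥ 3·(11r^3 + 37r).
Also, for r ≥ 7 we have 3·(11r^3 + 37r) ≥ 11(r+1)^3 + 37(r+1), since 3·(11r^3 + 37r) − (11(r+1)^3 + 37(r+1)) = 22r^3 - 33r^2 + 41r - 48, which is nonnegative for all r ≥ 7.
Combining, 2·3^(r + 1) ≥ 11(r+1)^3 + 37(r+1).
Hence, by induction on t, the claim holds for every t ≥ 7.
Hence the smallest such N is 7.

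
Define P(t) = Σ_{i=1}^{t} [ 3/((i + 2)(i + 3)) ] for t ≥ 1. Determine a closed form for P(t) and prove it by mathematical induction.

P(t) = t/(t + 3)

We claim P(t) = t/(t + 3) for all t ≥ 1.
Base case (t = 1): P(1) = 1/4, and the closed form gives 1/4. They agree.
Suppose the result is true for t = i, so P(i) = i/(i + 3).
Then P(i+1) = P(i) + (3/((i + 3)(i + 4))) = (i/(i + 3)) + (3/((i + 3)(i + 4))).
Simplifying, P(i+1) = (i + 1)/(i + 4) = (i+1)/((i+1) + 3),
which is the closed form with t = i+1.
This completes the induction.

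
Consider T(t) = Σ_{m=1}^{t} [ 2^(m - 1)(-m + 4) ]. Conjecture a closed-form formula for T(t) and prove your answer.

T(t) = 2^t(-t + 5) - 5

We claim T(t) = 2^t(-t + 5) - 5 for all t ≥ 1.
Base step (t = 1): T(1) = 3, and the closed form gives 3. They agree.
Inductive step: suppose the statement holds for some m ≥ 1, so T(m) = 2^m(-m + 5) - 5.
Then T(m+1) = T(m) + (2^m(-m + 3)) = (2^m(-m + 5) - 5) + (2^m(-m + 3)).
Simplifying, T(m+1) = -2^(m + 1)m + 2^(m + 3) - 5 = 2^(m+1)(-(m+1) + 5) - 5,
which is the closed form with t = m+1.
By induction, the statement is established for all t ≥ 1.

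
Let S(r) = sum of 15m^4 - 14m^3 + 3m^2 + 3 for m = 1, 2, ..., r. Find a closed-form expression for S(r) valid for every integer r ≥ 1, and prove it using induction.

S(r) = r(3r^4 + 4r^3 - r^2 - 2r + 3)

We claim S(r) = r(3r^4 + 4r^3 - r^2 - 2r + 3) for all r ≥ 1.
When r = 1: S(1) = 7, and the closed form gives 7. They agree.
Suppose the result is true for r = m, so S(m) = m(3m^4 + 4m^3 - m^2 - 2m + 3).
Then S(m+1) = S(m) + (15m^4 + 46m^3 + 51m^2 + 24m + 7) = (m(3m^4 + 4m^3 - m^2 - 2m + 3)) + (15m^4 + 46m^3 + 51m^2 + 24m + 7).
Simplifying, S(m+1) = (m + 1)(3m^4 + 16m^3 + 29m^2 + 20m + 7) = (m+1)(3(m+1)^4 + 4(m+1)^3 - (m+1)^2 - 2(m+1) + 3),
which is the closed form with r = m+1.
By the principle of mathematical induction, the result holds for all r ≥ 1.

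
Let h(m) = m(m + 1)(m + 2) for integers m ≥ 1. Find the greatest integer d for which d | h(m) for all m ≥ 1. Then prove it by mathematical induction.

Computing the first values: h(1) = 6 and h(2) = 24; gcd(6, 24) = 6, so d ≤ 6.
We prove 6 | m(m + 1)(m + 2) for all m ≥ 1 by induction on m.
For the base case m = 1: h(1) = 6 = 6·(1), so 6 | h(1).
Suppose the result is true for m = r, i.e. 6 | h(r). Then
h(r+1) − h(r) = (r+1)·(r+2)·(r+3) − r·(r+1)·(r+2) = (r+1)·(r+2)·[(r+3) − r] = 3·(r+1)·(r+2). The product of 2 consecutive integers is divisible by (2)! = 2, so h(r+1) − h(r) is divisible by 3·2 = 6. By the inductive hypothesis 6 | h(r), hence 6 | h(r+1).
By the principle of mathematical induction, the result holds for all m ≥ 1.
Therefore the largest such d is 6.

d = 6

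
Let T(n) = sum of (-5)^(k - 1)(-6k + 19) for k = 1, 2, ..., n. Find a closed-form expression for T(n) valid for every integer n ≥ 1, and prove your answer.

T(n) = (-5)^n(n - 3) + 3

We claim T(n) = (-5)^n(n - 3) + 3 for all n ≥ 1.
Base case (n = 1): T(1) = 13, and the closed form gives 13. They agree.
For the inductive step, assume it holds for an arbitrary k ≥ 1, so T(k) = (-5)^k(k - 3) + 3.
Then T(k+1) = T(k) + ((-5)^k(-6k + 13)) = ((-5)^k(k - 3) + 3) + ((-5)^k(-6k + 13)).
Simplifying, T(k+1) = -5(-5)^k·k + 10(-5)^k + 3 = (-5)^(k+1)((k+1) - 3) + 3,
which is the closed form with n = k+1.
By the principle of mathematical induction, the result holds for all n ≥ 1.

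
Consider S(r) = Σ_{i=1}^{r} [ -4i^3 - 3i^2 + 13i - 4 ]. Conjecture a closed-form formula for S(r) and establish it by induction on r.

We claim S(r) = -r(r^3 + 3r^2 - 4r - 2) for all r ≥ 1.
For the base case r = 1: S(1) = 2, and the closed form gives 2. They agree.
For the inductive step, assume it holds for an arbitrary i ≥ 1, so S(i) = i(-i^3 - 3i^2 + 4i + 2).
Then S(i+1) = S(i) + (-4i^3 - 15i^2 - 5i + 2) = (i(-i^3 - 3i^2 + 4i + 2)) + (-4i^3 - 15i^2 - 5i + 2).
Simplifying, S(i+1) = -(i + 1)(i^3 + 6i^2 + 5i - 2) = -(i+1)((i+1)^3 + 3(i+1)^2 - 4(i+1) - 2),
which is the closed form with r = i+1.
By induction, the statement is established for all r ≥ 1.

S(r) = -r(r^3 + 3r^2 - 4r - 2)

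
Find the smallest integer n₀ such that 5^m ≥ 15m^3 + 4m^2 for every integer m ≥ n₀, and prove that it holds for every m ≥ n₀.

At m = 4: 625 < 1024, so the inequality fails and n₀ ≥ 5. We prove 5^m ≥ 15m^3 + 4m^2 for all m ≥ 5.
For the base case m = 5: 5^m = 3125 and 15m^3 + 4m^2 = 1975, so 3125 ≥ 1975.
For the inductive step, assume it holds for an arbitrary p ≥ 5, so 5^p ≥ 15p^3 + 4p^2.
Then 5^(p + 1) = 5·(5^p) ≥ 5·(15p^3 + 4p^2).
Also, for p ≥ 5 we have 5·(15p^3 + 4p^2) ≥ 15(p+1)^3 + 4(p+1)^2, since 5·(15p^3 + 4p^2) − (15(p+1)^3 + 4(p+1)^2) = 60p^3 - 29p^2 - 53p - 19, which is nonnegative for all p ≥ 5.
Combining, 5^(p + 1) ≥ 15(p+1)^3 + 4(p+1)^2.
This completes the induction.
Hence the smallest such n₀ is 5.

n₀ = 5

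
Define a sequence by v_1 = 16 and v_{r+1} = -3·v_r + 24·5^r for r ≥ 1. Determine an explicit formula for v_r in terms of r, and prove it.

v_r = (-3)^(r - 1) + 3·5^r

Computing the first terms: v_1 = 16, v_2 = 72, v_3 = 384. This suggests v_r = (-3)^(r - 1) + 3·5^r.
When r = 1: the formula gives 16 = 16 = v_1.
Suppose the result is true for r = i, so v_i = (-3)^(i - 1) + 3·5^i.
Then v_{i+1} = -3·v_i + 24·5^i = -3·((-3)^(i - 1) + 3·5^i) + 24·5^i = (-3)^i + 3·5^(i + 1) = (-3)^((i+1) - 1) + 3·5^(i+1),
which is the claimed formula at r = i+1.
By the principle of mathematical induction, the result holds for all r ≥ 1.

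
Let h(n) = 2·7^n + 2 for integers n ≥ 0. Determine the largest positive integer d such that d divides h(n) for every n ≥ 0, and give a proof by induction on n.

d = 4

Computing the first values: h(0) = 4 and h(1) = 16; gcd(4, 16) = 4, so d ≤ 4.
We prove 4 | 2·7^n + 2 for all n ≥ 0 by induction on n.
For the base case n = 0: h(0) = 4 = 4·(1), so 4 | h(0).
For the inductive step, assume it holds for an arbitrary r ≥ 0, i.e. 4 | h(r). Then
h(r+1) = 2·7^(r+1) + 2 = 7·(2·7^r + 2) - 12 = 7·h(r) - 12. The first term is divisible by 4 by the inductive hypothesis, and -12 is divisible by 4. Hence 4 | h(r+1).
Hence, by induction on n, the claim holds for every n ≥ 0.
Therefore the largest such d is 4.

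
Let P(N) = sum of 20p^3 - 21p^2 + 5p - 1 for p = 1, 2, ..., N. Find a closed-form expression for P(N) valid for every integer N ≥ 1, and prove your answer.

We claim P(N) = N(5N^3 + 3N^2 - 3N - 2) for all N ≥ 1.
Base step (N = 1): P(1) = 3, and the closed form gives 3. They agree.
Suppose the result is true for N = p, so P(p) = p(5p^3 + 3p^2 - 3p - 2).
Then P(p+1) = P(p) + (20p^3 + 39p^2 + 23p + 3) = (p(5p^3 + 3p^2 - 3p - 2)) + (20p^3 + 39p^2 + 23p + 3).
Simplifying, P(p+1) = (p + 1)(5p^3 + 18p^2 + 18p + 3) = (p+1)(5(p+1)^3 + 3(p+1)^2 - 3(p+1) - 2),
which is the closed form with N = p+1.
Hence, by induction on N, the claim holds for every N ≥ 1.

P(N) = N(5N^3 + 3N^2 - 3N - 2)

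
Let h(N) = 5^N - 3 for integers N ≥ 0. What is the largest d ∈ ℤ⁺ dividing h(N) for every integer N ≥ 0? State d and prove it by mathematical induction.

d = 2

Computing the first values: h(0) = -2 and h(1) = 2; gcd(-2, 2) = 2, so d ≤ 2.
We prove 2 | 5^N - 3 for all N ≥ 0 by induction on N.
When N = 0: h(0) = -2 = 2·(-1), so 2 | h(0).
For the inductive step, assume it holds for an arbitrary r ≥ 0, i.e. 2 | h(r). Then
h(r+1) = 5^(r+1) - 3 = 5·(5^r - 3) + 12 = 5·h(r) + 12. The first term is divisible by 2 by the inductive hypothesis, and 12 is divisible by 2. Hence 2 | h(r+1).
This completes the induction.
Therefore the largest such d is 2.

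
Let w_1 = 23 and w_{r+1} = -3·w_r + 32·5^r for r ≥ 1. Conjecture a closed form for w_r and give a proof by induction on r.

Computing the first terms: w_1 = 23, w_2 = 91, w_3 = 527. This suggests w_r = -(-3)^r + 4·5^r.
Base case (r = 1): the formula gives 23 = 23 = w_1.
Inductive step: suppose the statement holds for some k ≥ 1, so w_k = -(-3)^k + 4·5^k.
Then w_{k+1} = -3·w_k + 32·5^k = -3·(-(-3)^k + 4·5^k) + 32·5^k = -(-3)^(k + 1) + 4·5^(k + 1),
which is the claimed formula at r = k+1.
By the principle of mathematical induction, the result holds for all r ≥ 1.

w_r = -(-3)^r + 4·5^r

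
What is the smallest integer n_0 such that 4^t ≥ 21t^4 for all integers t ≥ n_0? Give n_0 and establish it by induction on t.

n_0 = 9

At t = 8: 65536 < 86016, so the inequality fails and n_0 ≥ 9. We prove 4^t ≥ 21t^4 for all t ≥ 9.
Base case (t = 9): 4^t = 262144 and 21t^4 = 137781, so 262144 ≥ 137781.
For the inductive step, assume it holds for an arbitrary j ≥ 9, so 4^j ≥ 21j^4.
Then 4^(j + 1) = 4·(4^j) ≥ 4·(21j^4).
Also, for j ≥ 9 we have 4·(21j^4) ≥ 21(j+1)^4, since 4 ≥ (1 + 1/j)^4 for all j ≥ 9.
Combining, 4^(j + 1) ≥ 21(j+1)^4.
By induction, the statement is established for all t ≥ 9.
Hence the smallest such n_0 is 9.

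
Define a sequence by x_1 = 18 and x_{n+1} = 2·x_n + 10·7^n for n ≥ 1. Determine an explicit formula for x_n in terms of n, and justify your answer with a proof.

x_n = 2^(n + 1) + 2·7^n

Computing the first terms: x_1 = 18, x_2 = 106, x_3 = 702. This suggests x_n = 2^(n + 1) + 2·7^n.
Base step (n = 1): the formula gives 18 = 18 = x_1.
For the inductive step, assume it holds for an arbitrary r ≥ 1, so x_r = 2^(r + 1) + 2·7^r.
Then x_{r+1} = 2·x_r + 10·7^r = 2·(2^(r + 1) + 2·7^r) + 10·7^r = 2^(r + 2) + 2·7^(r + 1) = 2^((r+1) + 1) + 2·7^(r+1),
which is the claimed formula at n = r+1.
By the principle of mathematical induction, the result holds for all n ≥ 1.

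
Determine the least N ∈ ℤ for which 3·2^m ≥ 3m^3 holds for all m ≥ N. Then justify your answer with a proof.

At m = 9: 1536 < 2187, so the inequality fails and N ≥ 10. We prove 3·2^m ≥ 3m^3 for all m ≥ 10.
For the base case m = 10: 3·2^m = 3072 and 3m^3 = 3000, so 3072 ≥ 3000.
Inductive step: assume the claim holds for m = k, so 3·2^k ≥ 3k^3.
Then 3·2^(k + 1) = 2·(3·2^k) ≥ 2·(3k^3).
Also, for k ≥ 10 we have 2·(3k^3) ≥ 3(k+1)^3, since 2 ≥ (1 + 1/k)^3 for all k ≥ 10.
Combining, 3·2^(k + 1) ≥ 3(k+1)^3.
By induction, the statement is established for all m ≥ 10.
Hence the smallest such N is 10.

N = 10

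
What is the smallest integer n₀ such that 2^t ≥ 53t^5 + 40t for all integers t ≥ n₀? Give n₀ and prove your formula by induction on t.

At t = 30: 1073741824 < 1287901200, so the inequality fails and n₀ ≥ 31. We prove 2^t ≥ 53t^5 + 40t for all t ≥ 31.
When t = 31: 2^t = 2147483648 and 53t^5 + 40t = 1517346243, so 2147483648 ≥ 1517346243.
Inductive step: assume the claim holds for t = r, so 2^r ≥ 53r^5 + 40r.
Then 2^(r + 1) = 2·(2^r) ≥ 2·(53r^5 + 40r).
Also, for r ≥ 31 we have 2·(53r^5 + 40r) ≥ 53(r+1)^5 + 40(r+1), since 2·(53r^5 + 40r) − (53(r+1)^5 + 40(r+1)) = 53r^5 - 265r^4 - 530r^3 - 530r^2 - 225r - 93, which is nonnegative for all r ≥ 31.
Combining, 2^(r + 1) ≥ 53(r+1)^5 + 40(r+1).
This completes the induction.
Hence the smallest such n₀ is 31.

n₀ = 31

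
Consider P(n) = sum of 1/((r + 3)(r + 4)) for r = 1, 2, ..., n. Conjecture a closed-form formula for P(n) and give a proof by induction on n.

We claim P(n) = n/(4(n + 4)) for all n ≥ 1.
Base step (n = 1): P(1) = 1/20, and the closed form gives 1/20. They agree.
Inductive step: suppose the statement holds for some r ≥ 1, so P(r) = r/(4(r + 4)).
Then P(r+1) = P(r) + (1/((r + 4)(r + 5))) = (r/(4(r + 4))) + (1/((r + 4)(r + 5))).
Simplifying, P(r+1) = (r + 1)/(4(r + 5)) = (r+1)/(4((r+1) + 4)),
which is the closed form with n = r+1.
By the principle of mathematical induction, the result holds for all n ≥ 1.

P(n) = n/(4(n + 4))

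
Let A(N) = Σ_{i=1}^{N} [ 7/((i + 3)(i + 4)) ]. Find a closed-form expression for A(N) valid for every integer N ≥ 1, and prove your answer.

We claim A(N) = 7N/(4(N + 4)) for all N ≥ 1.
Base step (N = 1): A(1) = 7/20, and the closed form gives 7/20. They agree.
Inductive step: suppose the statement holds for some i ≥ 1, so A(i) = 7i/(4(i + 4)).
Then A(i+1) = A(i) + (7/((i + 4)(i + 5))) = (7i/(4(i + 4))) + (7/((i + 4)(i + 5))).
Simplifying, A(i+1) = 7(i + 1)/(4(i + 5)) = 7(i+1)/(4((i+1) + 4)),
which is the closed form with N = i+1.
By induction, the statement is established for all N ≥ 1.

A(N) = 7N/(4(N + 4))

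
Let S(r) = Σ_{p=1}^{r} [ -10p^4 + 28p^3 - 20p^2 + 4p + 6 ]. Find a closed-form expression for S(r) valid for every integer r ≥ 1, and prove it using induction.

S(r) = -r(2r^4 - 2r^3 - 4r^2 + r - 5)

We claim S(r) = -r(2r^4 - 2r^3 - 4r^2 + r - 5) for all r ≥ 1.
Base case (r = 1): S(1) = 8, and the closed form gives 8. They agree.
Suppose the result is true for r = p, so S(p) = p(-2p^4 + 2p^3 + 4p^2 - p + 5).
Then S(p+1) = S(p) + (-10p^4 - 12p^3 + 4p^2 + 8p + 8) = (p(-2p^4 + 2p^3 + 4p^2 - p + 5)) + (-10p^4 - 12p^3 + 4p^2 + 8p + 8).
Simplifying, S(p+1) = -(p + 1)(2p^4 + 6p^3 + 2p^2 - 5p - 8) = -(p+1)(2(p+1)^4 - 2(p+1)^3 - 4(p+1)^2 + (p+1) - 5),
which is the closed form with r = p+1.
By the principle of mathematical induction, the result holds for all r ≥ 1.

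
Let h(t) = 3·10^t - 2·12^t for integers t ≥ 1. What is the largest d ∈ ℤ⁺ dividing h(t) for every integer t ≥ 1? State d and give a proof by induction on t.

Computing the first values: h(1) = 6 and h(2) = 12; gcd(6, 12) = 6, so d ≤ 6.
We prove 6 | 3·10^t - 2·12^t for all t ≥ 1 by induction on t.
Base step (t = 1): h(1) = 6 = 6·(1), so 6 | h(1).
Inductive step: suppose the statement holds for some r ≥ 1, i.e. 6 | h(r). Then
h(r+1) − 12·h(r) = (3·10^(r+1) - 2·12^(r+1)) − 12·(3·10^r - 2·12^r) = (3)·10^r·(10 − 12) = (-6)·10^r. Since 6 | h(r) by the inductive hypothesis, 6 | 12·h(r); and 6 | -6 since -6 = 6·-1. Therefore 6 | h(r+1).
This completes the induction.
Therefore the largest such d is 6.

d = 6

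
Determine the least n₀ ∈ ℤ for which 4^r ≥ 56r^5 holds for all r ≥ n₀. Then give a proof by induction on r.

At r = 11: 4194304 < 9018856, so the inequality fails and n₀ ≥ 12. We prove 4^r ≥ 56r^5 for all r ≥ 12.
For the base case r = 12: 4^r = 16777216 and 56r^5 = 13934592, so 16777216 ≥ 13934592.
For the inductive step, assume it holds for an arbitrary i ≥ 12, so 4^i ≥ 56i^5.
Then 4^(i + 1) = 4·(4^i) ≥ 4·(56i^5).
Also, for i ≥ 12 we have 4·(56i^5) ≥ 56(i+1)^5, since 4 ≥ (1 + 1/i)^5 for all i ≥ 12.
Combining, 4^(i + 1) ≥ 56(i+1)^5.
Hence, by induction on r, the claim holds for every r ≥ 12.
Hence the smallest such n₀ is 12.

n₀ = 12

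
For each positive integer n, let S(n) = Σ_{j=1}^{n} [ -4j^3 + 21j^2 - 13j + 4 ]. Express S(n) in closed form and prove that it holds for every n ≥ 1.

We claim S(n) = -n(n^3 - 5n^2 - 3n - 1) for all n ≥ 1.
Base case (n = 1): S(1) = 8, and the closed form gives 8. They agree.
Inductive step: suppose the statement holds for some j ≥ 1, so S(j) = j(-j^3 + 5j^2 + 3j + 1).
Then S(j+1) = S(j) + (-4j^3 + 9j^2 + 17j + 8) = (j(-j^3 + 5j^2 + 3j + 1)) + (-4j^3 + 9j^2 + 17j + 8).
Simplifying, S(j+1) = -(j + 1)(j^3 - 2j^2 - 10j - 8) = -(j+1)((j+1)^3 - 5(j+1)^2 - 3(j+1) - 1),
which is the closed form with n = j+1.
By induction, the statement is established for all n ≥ 1.

S(n) = -n(n^3 - 5n^2 - 3n - 1)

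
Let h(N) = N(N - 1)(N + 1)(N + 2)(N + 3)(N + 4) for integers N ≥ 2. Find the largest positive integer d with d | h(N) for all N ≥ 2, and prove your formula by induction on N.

Computing the first values: h(2) = 720 and h(3) = 5040; gcd(720, 5040) = 720, so d ≤ 720.
We prove 720 | N(N - 1)(N + 1)(N + 2)(N + 3)(N + 4) for all N ≥ 2 by induction on N.
When N = 2: h(2) = 720 = 720·(1), so 720 | h(2).
For the inductive step, assume it holds for an arbitrary p ≥ 2, i.e. 720 | h(p). Then
h(p+1) − h(p) = p·(p+1)·(p+2)·(p+3)·(p+4)·(p+5) − (p-1)·p·(p+1)·(p+2)·(p+3)·(p+4) = p·(p+1)·(p+2)·(p+3)·(p+4)·[(p+5) − (p-1)] = 6·p·(p+1)·(p+2)·(p+3)·(p+4). The product of 5 consecutive integers is divisible by (5)! = 120, so h(p+1) − h(p) is divisible by 6·120 = 720. By the inductive hypothesis 720 | h(p), hence 720 | h(p+1).
By the principle of mathematical induction, the result holds for all N ≥ 2.
Therefore the largest such d is 720.

d = 720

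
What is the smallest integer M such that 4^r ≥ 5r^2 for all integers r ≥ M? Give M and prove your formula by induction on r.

At r = 2: 16 < 20, so the inequality fails and M ≥ 3. We prove 4^r ≥ 5r^2 for all r ≥ 3.
Base step (r = 3): 4^r = 64 and 5r^2 = 45, so 64 ≥ 45.
Inductive step: suppose the statement holds for some p ≥ 3, so 4^p ≥ 5p^2.
Then 4^(p + 1) = 4·(4^p) ≥ 4·(5p^2).
Also, for p ≥ 3 we have 4·(5p^2) ≥ 5(p+1)^2, since 4 ≥ (1 + 1/p)^2 for all p ≥ 3.
Combining, 4^(p + 1) ≥ 5(p+1)^2.
This completes the induction.
Hence the smallest such M is 3.

M = 3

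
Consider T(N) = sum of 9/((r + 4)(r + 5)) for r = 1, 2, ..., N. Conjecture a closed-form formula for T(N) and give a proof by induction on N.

T(N) = 9N/(5(N + 5))

We claim T(N) = 9N/(5(N + 5)) for all N ≥ 1.
Base step (N = 1): T(1) = 3/10, and the closed form gives 3/10. They agree.
Inductive step: suppose the statement holds for some r ≥ 1, so T(r) = 9r/(5(r + 5)).
Then T(r+1) = T(r) + (9/((r + 5)(r + 6))) = (9r/(5(r + 5))) + (9/((r + 5)(r + 6))).
Simplifying, T(r+1) = 9(r + 1)/(5(r + 6)) = 9(r+1)/(5((r+1) + 5)),
which is the closed form with N = r+1.
By induction, the statement is established for all N ≥ 1.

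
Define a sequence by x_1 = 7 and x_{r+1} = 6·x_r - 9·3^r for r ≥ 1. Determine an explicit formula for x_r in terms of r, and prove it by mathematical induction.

Computing the first terms: x_1 = 7, x_2 = 15, x_3 = 9. This suggests x_r = 3^(r + 1) - 2·6^(r - 1).
For the base case r = 1: the formula gives 7 = 7 = x_1.
Inductive step: assume the claim holds for r = k, so x_k = 3^(k + 1) - 2·6^(k - 1).
Then x_{k+1} = 6·x_k - 9·3^k = 6·(3^(k + 1) - 2·6^(k - 1)) - 9·3^k = 3^(k + 2) - 2·6^k = 3^((k+1) + 1) - 2·6^((k+1) - 1),
which is the claimed formula at r = k+1.
By induction, the statement is established for all r ≥ 1.

x_r = 3^(r + 1) - 2·6^(r - 1)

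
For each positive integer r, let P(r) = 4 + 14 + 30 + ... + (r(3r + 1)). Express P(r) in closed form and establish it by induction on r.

P(r) = r(r + 1)^2

We claim P(r) = r(r + 1)^2 for all r ≥ 1.
For the base case r = 1: P(1) = 4, and the closed form gives 4. They agree.
Inductive step: assume the claim holds for r = p, so P(p) = p(p^2 + 2p + 1).
Then P(p+1) = P(p) + ((p + 1)(3p + 4)) = (p(p^2 + 2p + 1)) + ((p + 1)(3p + 4)).
Simplifying, P(p+1) = (p + 1)(p + 2)^2 = (p+1)((p+1) + 1)^2,
which is the closed form with r = p+1.
Hence, by induction on r, the claim holds for every r ≥ 1.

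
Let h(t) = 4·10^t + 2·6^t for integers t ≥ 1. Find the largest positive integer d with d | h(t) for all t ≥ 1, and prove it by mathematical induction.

d = 4

Computing the first values: h(1) = 52 and h(2) = 472; gcd(52, 472) = 4, so d ≤ 4.
We prove 4 | 4·10^t + 2·6^t for all t ≥ 1 by induction on t.
Base step (t = 1): h(1) = 52 = 4·(13), so 4 | h(1).
Suppose the result is true for t = p, i.e. 4 | h(p). Then
h(p+1) − 10·h(p) = (4·10^(p+1) + 2·6^(p+1)) − 10·(4·10^p + 2·6^p) = (2)·6^p·(6 − 10) = (-8)·6^p. Since 4 | h(p) by the inductive hypothesis, 4 | 10·h(p); and 4 | -8 since -8 = 4·-2. Therefore 4 | h(p+1).
This completes the induction.
Therefore the largest such d is 4.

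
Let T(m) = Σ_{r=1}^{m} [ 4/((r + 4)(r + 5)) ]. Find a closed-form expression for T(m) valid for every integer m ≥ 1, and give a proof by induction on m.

T(m) = 4m/(5(m + 5))

We claim T(m) = 4m/(5(m + 5)) for all m ≥ 1.
Base step (m = 1): T(1) = 2/15, and the closed form gives 2/15. They agree.
Inductive step: assume the claim holds for m = r, so T(r) = 4r/(5(r + 5)).
Then T(r+1) = T(r) + (4/((r + 5)(r + 6))) = (4r/(5(r + 5))) + (4/((r + 5)(r + 6))).
Simplifying, T(r+1) = 4(r + 1)/(5(r + 6)) = 4(r+1)/(5((r+1) + 5)),
which is the closed form with m = r+1.
Hence, by induction on m, the claim holds for every m ≥ 1.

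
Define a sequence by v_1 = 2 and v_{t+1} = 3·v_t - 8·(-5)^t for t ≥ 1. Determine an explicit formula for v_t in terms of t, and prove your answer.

v_t = (-5)^t + 7·3^(t - 1)

Computing the first terms: v_1 = 2, v_2 = 46, v_3 = -62. This suggests v_t = (-5)^t + 7·3^(t - 1).
Base step (t = 1): the formula gives 2 = 2 = v_1.
For the inductive step, assume it holds for an arbitrary m ≥ 1, so v_m = (-5)^m + 7·3^(m - 1).
Then v_{m+1} = 3·v_m - 8·(-5)^m = 3·((-5)^m + 7·3^(m - 1)) - 8·(-5)^m = (-5)^(m + 1) + 7·3^m = (-5)^(m+1) + 7·3^((m+1) - 1),
which is the claimed formula at t = m+1.
By the principle of mathematical induction, the result holds for all t ≥ 1.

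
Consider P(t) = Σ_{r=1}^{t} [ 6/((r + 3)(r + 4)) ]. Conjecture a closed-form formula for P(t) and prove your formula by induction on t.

We claim P(t) = 3t/(2(t + 4)) for all t ≥ 1.
When t = 1: P(1) = 3/10, and the closed form gives 3/10. They agree.
Suppose the result is true for t = r, so P(r) = 3r/(2(r + 4)).
Then P(r+1) = P(r) + (6/((r + 4)(r + 5))) = (3r/(2(r + 4))) + (6/((r + 4)(r + 5))).
Simplifying, P(r+1) = 3(r + 1)/(2(r + 5)) = 3(r+1)/(2((r+1) + 4)),
which is the closed form with t = r+1.
Hence, by induction on t, the claim holds for every t ≥ 1.

P(t) = 3t/(2(t + 4))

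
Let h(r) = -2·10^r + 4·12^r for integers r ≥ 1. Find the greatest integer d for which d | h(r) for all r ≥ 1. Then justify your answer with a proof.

d = 4

Computing the first values: h(1) = 28 and h(2) = 376; gcd(28, 376) = 4, so d ≤ 4.
We prove 4 | -2·10^r + 4·12^r for all r ≥ 1 by induction on r.
For the base case r = 1: h(1) = 28 = 4·(7), so 4 | h(1).
Suppose the result is true for r = p, i.e. 4 | h(p). Then
h(p+1) − 12·h(p) = (-2·10^(p+1) + 4·12^(p+1)) − 12·(-2·10^p + 4·12^p) = (-2)·10^p·(10 − 12) = (4)·10^p. Since 4 | h(p) by the inductive hypothesis, 4 | 12·h(p); and 4 | 4 since 4 = 4·1. Therefore 4 | h(p+1).
Hence, by induction on r, the claim holds for every r ≥ 1.
Therefore the largest such d is 4.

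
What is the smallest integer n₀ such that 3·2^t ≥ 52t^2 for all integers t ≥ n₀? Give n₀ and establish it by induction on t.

At t = 11: 6144 < 6292, so the inequality fails and n₀ ≥ 12. We prove 3·2^t ≥ 52t^2 for all t ≥ 12.
Base step (t = 12): 3·2^t = 12288 and 52t^2 = 7488, so 12288 ≥ 7488.
Inductive step: suppose the statement holds for some r ≥ 12, so 3·2^r ≥ 52r^2.
Then 3·2^(r + 1) = 2·(3·2^r) ≥ 2·(52r^2).
Also, for r ≥ 12 we have 2·(52r^2) ≥ 52(r+1)^2, since 2 ≥ (1 + 1/r)^2 for all r ≥ 12.
Combining, 3·2^(r + 1) ≥ 52(r+1)^2.
Hence, by induction on t, the claim holds for every t ≥ 12.
Hence the smallest such n₀ is 12.

n₀ = 12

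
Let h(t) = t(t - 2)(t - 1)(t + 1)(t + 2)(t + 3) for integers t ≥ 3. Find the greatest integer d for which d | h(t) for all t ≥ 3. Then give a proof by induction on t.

Computing the first values: h(3) = 720 and h(4) = 5040; gcd(720, 5040) = 720, so d ≤ 720.
We prove 720 | t(t - 2)(t - 1)(t + 1)(t + 2)(t + 3) for all t ≥ 3 by induction on t.
When t = 3: h(3) = 720 = 720·(1), so 720 | h(3).
For the inductive step, assume it holds for an arbitrary p ≥ 3, i.e. 720 | h(p). Then
h(p+1) − h(p) = (p-1)·p·(p+1)·(p+2)·(p+3)·(p+4) − (p-2)·(p-1)·p·(p+1)·(p+2)·(p+3) = (p-1)·p·(p+1)·(p+2)·(p+3)·[(p+4) − (p-2)] = 6·(p-1)·p·(p+1)·(p+2)·(p+3). The product of 5 consecutive integers is divisible by (5)! = 120, so h(p+1) − h(p) is divisible by 6·120 = 720. By the inductive hypothesis 720 | h(p), hence 720 | h(p+1).
This completes the induction.
Therefore the largest such d is 720.

d = 720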